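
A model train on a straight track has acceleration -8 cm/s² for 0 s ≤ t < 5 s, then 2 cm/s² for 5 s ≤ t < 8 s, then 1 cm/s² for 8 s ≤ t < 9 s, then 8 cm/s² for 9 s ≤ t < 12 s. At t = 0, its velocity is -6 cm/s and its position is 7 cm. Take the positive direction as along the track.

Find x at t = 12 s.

-372.5 cm

On each constant-a segment, Δv = aΔt and Δx = v₀Δt + ½aΔt²; chain segment to segment.
0–5 s: v starts -6 cm/s; Δx = -6·5 + ½·-8·5² = -130 cm; v ends -46 cm/s.
5–8 s: v starts -46 cm/s; Δx = -46·3 + ½·2·3² = -129 cm; v ends -40 cm/s.
8–9 s: v starts -40 cm/s; Δx = -40·1 + ½·1·1² = -39.5 cm; v ends -39 cm/s.
9–12 s: v starts -39 cm/s; Δx = -39·3 + ½·8·3² = -81 cm; v ends -15 cm/s.
x(12) = 7 + Σ Δx = -372.5 cm.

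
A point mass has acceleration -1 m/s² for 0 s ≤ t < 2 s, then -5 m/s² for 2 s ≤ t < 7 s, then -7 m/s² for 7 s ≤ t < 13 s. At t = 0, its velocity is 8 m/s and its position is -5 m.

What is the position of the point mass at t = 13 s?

-263.5 m

On each constant-a segment, Δv = aΔt and Δx = v₀Δt + ½aΔt²; chain segment to segment.
0–2 s: v starts 8 m/s; Δx = 8·2 + ½·-1·2² = 14 m; v ends 6 m/s.
2–7 s: v starts 6 m/s; Δx = 6·5 + ½·-5·5² = -32.5 m; v ends -19 m/s.
7–13 s: v starts -19 m/s; Δx = -19·6 + ½·-7·6² = -240 m; v ends -61 m/s.
x(13) = -5 + Σ Δx = -263.5 m.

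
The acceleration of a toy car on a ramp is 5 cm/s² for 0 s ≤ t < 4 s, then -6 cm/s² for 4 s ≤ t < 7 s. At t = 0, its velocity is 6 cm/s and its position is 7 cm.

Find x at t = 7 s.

122 cm

On each constant-a segment, Δv = aΔt and Δx = v₀Δt + ½aΔt²; chain segment to segment.
0–4 s: v starts 6 cm/s; Δx = 6·4 + ½·5·4² = 64 cm; v ends 26 cm/s.
4–7 s: v starts 26 cm/s; Δx = 26·3 + ½·-6·3² = 51 cm; v ends 8 cm/s.
x(7) = 7 + Σ Δx = 122 cm.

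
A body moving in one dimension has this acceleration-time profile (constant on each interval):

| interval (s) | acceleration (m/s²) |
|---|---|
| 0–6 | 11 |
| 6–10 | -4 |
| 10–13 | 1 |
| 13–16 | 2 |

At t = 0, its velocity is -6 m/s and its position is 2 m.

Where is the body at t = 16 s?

658.5 m

On each constant-a segment, Δv = aΔt and Δx = v₀Δt + ½aΔt²; chain segment to segment.
0–6 s: v starts -6 m/s; Δx = -6·6 + ½·11·6² = 162 m; v ends 60 m/s.
6–10 s: v starts 60 m/s; Δx = 60·4 + ½·-4·4² = 208 m; v ends 44 m/s.
10–13 s: v starts 44 m/s; Δx = 44·3 + ½·1·3² = 136.5 m; v ends 47 m/s.
13–16 s: v starts 47 m/s; Δx = 47·3 + ½·2·3² = 150 m; v ends 53 m/s.
x(16) = 2 + Σ Δx = 658.5 m.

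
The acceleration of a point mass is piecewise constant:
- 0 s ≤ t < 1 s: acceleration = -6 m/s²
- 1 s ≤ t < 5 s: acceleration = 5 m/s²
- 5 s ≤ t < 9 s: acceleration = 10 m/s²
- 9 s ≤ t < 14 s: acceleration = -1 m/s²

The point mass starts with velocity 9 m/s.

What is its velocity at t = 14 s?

58 m/s

Δv equals the area under the a-t graph; then v = v₀ + Δv.
0–1 s: -6 × 1 = -6 m/s
1–5 s: 5 × 4 = 20 m/s
5–9 s: 10 × 4 = 40 m/s
9–14 s: -1 × 5 = -5 m/s
Δv = 49 m/s, so v(14) = 9 + (49) = 58 m/s.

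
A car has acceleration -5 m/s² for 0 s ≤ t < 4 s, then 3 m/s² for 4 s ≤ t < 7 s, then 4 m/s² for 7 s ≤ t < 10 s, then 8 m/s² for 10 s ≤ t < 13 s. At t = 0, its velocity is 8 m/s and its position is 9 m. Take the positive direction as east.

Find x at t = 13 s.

On each constant-a segment, Δv = aΔt and Δx = v₀Δt + ½aΔt²; chain segment to segment.
0–4 s: v starts 8 m/s; Δx = 8·4 + ½·-5·4² = -8 m; v ends -12 m/s.
4–7 s: v starts -12 m/s; Δx = -12·3 + ½·3·3² = -22.5 m; v ends -3 m/s.
7–10 s: v starts -3 m/s; Δx = -3·3 + ½·4·3² = 9 m; v ends 9 m/s.
10–13 s: v starts 9 m/s; Δx = 9·3 + ½·8·3² = 63 m; v ends 33 m/s.
x(13) = 9 + Σ Δx = 50.5 m.

50.5 m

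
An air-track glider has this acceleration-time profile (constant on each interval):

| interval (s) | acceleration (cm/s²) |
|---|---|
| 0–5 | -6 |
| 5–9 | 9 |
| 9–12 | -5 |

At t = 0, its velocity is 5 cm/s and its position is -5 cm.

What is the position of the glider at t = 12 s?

On each constant-a segment, Δv = aΔt and Δx = v₀Δt + ½aΔt²; chain segment to segment.
0–5 s: v starts 5 cm/s; Δx = 5·5 + ½·-6·5² = -50 cm; v ends -25 cm/s.
5–9 s: v starts -25 cm/s; Δx = -25·4 + ½·9·4² = -28 cm; v ends 11 cm/s.
9–12 s: v starts 11 cm/s; Δx = 11·3 + ½·-5·3² = 10.5 cm; v ends -4 cm/s.
x(12) = -5 + Σ Δx = -72.5 cm.

-72.5 cm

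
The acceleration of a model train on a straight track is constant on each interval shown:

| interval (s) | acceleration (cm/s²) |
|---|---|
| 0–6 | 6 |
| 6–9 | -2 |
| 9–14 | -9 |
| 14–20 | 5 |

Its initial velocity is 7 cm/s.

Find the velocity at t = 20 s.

22 cm/s

Δv equals the area under the a-t graph; then v = v₀ + Δv.
0–6 s: 6 × 6 = 36 cm/s
6–9 s: -2 × 3 = -6 cm/s
9–14 s: -9 × 5 = -45 cm/s
14–20 s: 5 × 6 = 30 cm/s
Δv = 15 cm/s, so v(20) = 7 + (15) = 22 cm/s.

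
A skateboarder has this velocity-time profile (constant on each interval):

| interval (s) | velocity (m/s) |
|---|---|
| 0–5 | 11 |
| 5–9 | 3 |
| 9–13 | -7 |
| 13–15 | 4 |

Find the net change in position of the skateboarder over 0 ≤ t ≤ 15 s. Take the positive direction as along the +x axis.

Displacement is the signed area under the v-t curve.
0–5 s: 11 × 5 = 55 m
5–9 s: 3 × 4 = 12 m
9–13 s: -7 × 4 = -28 m
13–15 s: 4 × 2 = 8 m
Net displacement = 47 m

47 m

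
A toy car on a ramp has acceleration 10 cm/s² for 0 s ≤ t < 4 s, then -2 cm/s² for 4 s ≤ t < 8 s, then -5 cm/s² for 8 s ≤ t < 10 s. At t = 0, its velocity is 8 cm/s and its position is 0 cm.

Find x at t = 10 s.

358 cm

On each constant-a segment, Δv = aΔt and Δx = v₀Δt + ½aΔt²; chain segment to segment.
0–4 s: v starts 8 cm/s; Δx = 8·4 + ½·10·4² = 112 cm; v ends 48 cm/s.
4–8 s: v starts 48 cm/s; Δx = 48·4 + ½·-2·4² = 176 cm; v ends 40 cm/s.
8–10 s: v starts 40 cm/s; Δx = 40·2 + ½·-5·2² = 70 cm; v ends 30 cm/s.
x(10) = 0 + Σ Δx = 358 cm.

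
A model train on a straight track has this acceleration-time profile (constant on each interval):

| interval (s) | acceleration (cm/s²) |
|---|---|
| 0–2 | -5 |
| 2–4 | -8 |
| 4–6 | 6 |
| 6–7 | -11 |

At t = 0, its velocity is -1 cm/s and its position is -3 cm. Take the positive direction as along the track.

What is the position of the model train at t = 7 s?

On each constant-a segment, Δv = aΔt and Δx = v₀Δt + ½aΔt²; chain segment to segment.
0–2 s: v starts -1 cm/s; Δx = -1·2 + ½·-5·2² = -12 cm; v ends -11 cm/s.
2–4 s: v starts -11 cm/s; Δx = -11·2 + ½·-8·2² = -38 cm; v ends -27 cm/s.
4–6 s: v starts -27 cm/s; Δx = -27·2 + ½·6·2² = -42 cm; v ends -15 cm/s.
6–7 s: v starts -15 cm/s; Δx = -15·1 + ½·-11·1² = -20.5 cm; v ends -26 cm/s.
x(7) = -3 + Σ Δx = -115.5 cm.

-115.5 cm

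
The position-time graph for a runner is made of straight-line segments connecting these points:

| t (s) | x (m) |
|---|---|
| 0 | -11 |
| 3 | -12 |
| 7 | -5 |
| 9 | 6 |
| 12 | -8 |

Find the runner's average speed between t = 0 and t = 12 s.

2.75 m/s

Average speed = (total path length)/(elapsed time); on a piecewise-linear x-t graph the path length is Σ|Δx|.
0–3 s: |Δx| = |-12 − -11| = 1 m
3–7 s: |Δx| = |-5 − -12| = 7 m
7–9 s: |Δx| = |6 − -5| = 11 m
9–12 s: |Δx| = |-8 − 6| = 14 m
Total path = 33 m; average speed = 33/12 = 2.75 m/s.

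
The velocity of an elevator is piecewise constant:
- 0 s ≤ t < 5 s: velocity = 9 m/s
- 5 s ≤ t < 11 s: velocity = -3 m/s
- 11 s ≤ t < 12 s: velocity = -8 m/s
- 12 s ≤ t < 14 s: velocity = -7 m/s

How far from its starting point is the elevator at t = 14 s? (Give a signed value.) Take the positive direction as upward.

Net displacement equals the area under the velocity-time graph (areas below the axis count negative).
0–5 s: 9 × 5 = 45 m
5–11 s: -3 × 6 = -18 m
11–12 s: -8 × 1 = -8 m
12–14 s: -7 × 2 = -14 m
Net displacement = 5 m

5 m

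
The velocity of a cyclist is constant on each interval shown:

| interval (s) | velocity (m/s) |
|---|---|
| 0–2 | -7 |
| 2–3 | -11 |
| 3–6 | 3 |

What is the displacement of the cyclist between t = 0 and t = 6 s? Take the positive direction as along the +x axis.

-16 m

Displacement is the signed area under the v-t curve.
0–2 s: -7 × 2 = -14 m
2–3 s: -11 × 1 = -11 m
3–6 s: 3 × 3 = 9 m
Net displacement = -16 m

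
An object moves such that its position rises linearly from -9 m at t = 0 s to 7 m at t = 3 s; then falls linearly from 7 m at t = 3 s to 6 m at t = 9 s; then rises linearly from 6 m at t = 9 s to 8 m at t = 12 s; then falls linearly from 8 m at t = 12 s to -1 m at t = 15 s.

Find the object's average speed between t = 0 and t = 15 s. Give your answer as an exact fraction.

28/15 m/s

Average speed = (total path length)/(elapsed time); on a piecewise-linear x-t graph the path length is Σ|Δx|.
0–3 s: |Δx| = |7 − -9| = 16 m
3–9 s: |Δx| = |6 − 7| = 1 m
9–12 s: |Δx| = |8 − 6| = 2 m
12–15 s: |Δx| = |-1 − 8| = 9 m
Total path = 28 m; average speed = 28/15 = 28/15 m/s.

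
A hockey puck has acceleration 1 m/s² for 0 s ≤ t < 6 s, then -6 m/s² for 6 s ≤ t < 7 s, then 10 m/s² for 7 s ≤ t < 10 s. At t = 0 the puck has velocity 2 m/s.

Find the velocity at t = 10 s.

32 m/s

Δv equals the area under the a-t graph; then v = v₀ + Δv.
0–6 s: 1 × 6 = 6 m/s
6–7 s: -6 × 1 = -6 m/s
7–10 s: 10 × 3 = 30 m/s
Δv = 30 m/s, so v(10) = 2 + (30) = 32 m/s.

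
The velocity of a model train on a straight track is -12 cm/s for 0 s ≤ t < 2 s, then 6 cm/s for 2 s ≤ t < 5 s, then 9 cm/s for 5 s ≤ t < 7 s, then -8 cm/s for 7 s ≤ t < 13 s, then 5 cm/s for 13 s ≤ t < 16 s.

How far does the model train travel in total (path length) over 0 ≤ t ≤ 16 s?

123 cm

Distance (not displacement) is the total path length: add the absolute areas under v-t.
0–2 s: |-12| × 2 = 24 cm
2–5 s: |6| × 3 = 18 cm
5–7 s: |9| × 2 = 18 cm
7–13 s: |-8| × 6 = 48 cm
13–16 s: |5| × 3 = 15 cm
Total distance = 123 cm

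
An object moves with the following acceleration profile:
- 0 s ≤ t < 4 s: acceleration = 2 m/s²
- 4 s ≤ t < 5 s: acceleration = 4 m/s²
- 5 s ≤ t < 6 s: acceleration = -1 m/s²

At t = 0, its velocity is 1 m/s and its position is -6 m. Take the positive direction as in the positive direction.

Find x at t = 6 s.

37.5 m

On each constant-a segment, Δv = aΔt and Δx = v₀Δt + ½aΔt²; chain segment to segment.
0–4 s: v starts 1 m/s; Δx = 1·4 + ½·2·4² = 20 m; v ends 9 m/s.
4–5 s: v starts 9 m/s; Δx = 9·1 + ½·4·1² = 11 m; v ends 13 m/s.
5–6 s: v starts 13 m/s; Δx = 13·1 + ½·-1·1² = 12.5 m; v ends 12 m/s.
x(6) = -6 + Σ Δx = 37.5 m.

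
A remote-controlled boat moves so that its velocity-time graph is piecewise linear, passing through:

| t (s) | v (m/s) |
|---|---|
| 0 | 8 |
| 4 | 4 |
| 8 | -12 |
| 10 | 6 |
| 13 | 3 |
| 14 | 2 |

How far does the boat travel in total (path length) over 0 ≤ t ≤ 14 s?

70 m

Total distance travelled is ∫|v| dt — sum the magnitudes of each area piece.
0–4 s: |½(8 + 4)(4)| = 24 m
4–8 s: v = 0 at t = 5 s; triangle areas 2 + 18 = 20 m
8–10 s: v = 0 at t = 28/3 s; triangle areas 8 + 2 = 10 m
10–13 s: |½(6 + 3)(3)| = 13.5 m
13–14 s: |½(3 + 2)(1)| = 2.5 m
Total distance = 70 m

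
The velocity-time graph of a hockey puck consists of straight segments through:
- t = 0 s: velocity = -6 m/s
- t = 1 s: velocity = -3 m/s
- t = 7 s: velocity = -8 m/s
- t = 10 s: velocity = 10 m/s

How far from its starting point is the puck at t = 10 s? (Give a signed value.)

-34.5 m

Displacement is the signed area under the v-t curve.
0–1 s: ½(-6 + -3)(1) = -4.5 m
1–7 s: ½(-3 + -8)(6) = -33 m
7–10 s: ½(-8 + 10)(3) = 3 m
Net displacement = -34.5 m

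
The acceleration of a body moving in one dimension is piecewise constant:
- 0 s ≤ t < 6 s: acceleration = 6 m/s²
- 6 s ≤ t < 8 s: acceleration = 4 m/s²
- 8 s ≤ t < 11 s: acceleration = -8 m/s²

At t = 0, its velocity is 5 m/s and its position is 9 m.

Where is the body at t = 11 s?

On each constant-a segment, Δv = aΔt and Δx = v₀Δt + ½aΔt²; chain segment to segment.
0–6 s: v starts 5 m/s; Δx = 5·6 + ½·6·6² = 138 m; v ends 41 m/s.
6–8 s: v starts 41 m/s; Δx = 41·2 + ½·4·2² = 90 m; v ends 49 m/s.
8–11 s: v starts 49 m/s; Δx = 49·3 + ½·-8·3² = 111 m; v ends 25 m/s.
x(11) = 9 + Σ Δx = 348 m.

348 m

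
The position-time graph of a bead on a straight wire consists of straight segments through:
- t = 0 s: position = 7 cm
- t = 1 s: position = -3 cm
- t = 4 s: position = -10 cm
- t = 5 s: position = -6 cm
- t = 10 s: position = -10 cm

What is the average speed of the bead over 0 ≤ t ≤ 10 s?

Average speed = (total path length)/(elapsed time); on a piecewise-linear x-t graph the path length is Σ|Δx|.
0–1 s: |Δx| = |-3 − 7| = 10 cm
1–4 s: |Δx| = |-10 − -3| = 7 cm
4–5 s: |Δx| = |-6 − -10| = 4 cm
5–10 s: |Δx| = |-10 − -6| = 4 cm
Total path = 25 cm; average speed = 25/10 = 2.5 cm/s.

2.5 cm/s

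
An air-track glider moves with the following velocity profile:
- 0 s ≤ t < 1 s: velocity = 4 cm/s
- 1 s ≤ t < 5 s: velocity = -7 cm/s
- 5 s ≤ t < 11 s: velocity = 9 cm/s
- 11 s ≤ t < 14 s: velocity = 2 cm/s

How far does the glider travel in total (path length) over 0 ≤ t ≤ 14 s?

92 cm

Total distance travelled is ∫|v| dt — sum the magnitudes of each area piece.
0–1 s: |4| × 1 = 4 cm
1–5 s: |-7| × 4 = 28 cm
5–11 s: |9| × 6 = 54 cm
11–14 s: |2| × 3 = 6 cm
Total distance = 92 cm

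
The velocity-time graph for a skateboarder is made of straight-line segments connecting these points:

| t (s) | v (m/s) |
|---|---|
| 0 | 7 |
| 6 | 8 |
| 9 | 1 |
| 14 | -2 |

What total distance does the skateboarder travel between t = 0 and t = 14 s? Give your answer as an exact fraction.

188/3 m

Total distance travelled is ∫|v| dt — sum the magnitudes of each area piece.
0–6 s: |½(7 + 8)(6)| = 45 m
6–9 s: |½(8 + 1)(3)| = 13.5 m
9–14 s: v = 0 at t = 32/3 s; triangle areas 5/6 + 10/3 = 25/6 m
Total distance = 188/3 m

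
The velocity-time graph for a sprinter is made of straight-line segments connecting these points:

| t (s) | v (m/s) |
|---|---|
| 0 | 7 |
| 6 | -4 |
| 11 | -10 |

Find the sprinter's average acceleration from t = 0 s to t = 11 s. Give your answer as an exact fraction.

-17/11 m/s²

Average acceleration = Δv/Δt = (-10 − 7)/(11 − 0) = -17/11 m/s².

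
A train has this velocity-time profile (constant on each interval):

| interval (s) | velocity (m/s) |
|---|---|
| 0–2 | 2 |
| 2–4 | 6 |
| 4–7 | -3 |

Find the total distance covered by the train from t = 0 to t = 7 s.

Distance (not displacement) is the total path length: add the absolute areas under v-t.
0–2 s: |2| × 2 = 4 m
2–4 s: |6| × 2 = 12 m
4–7 s: |-3| × 3 = 9 m
Total distance = 25 m

25 m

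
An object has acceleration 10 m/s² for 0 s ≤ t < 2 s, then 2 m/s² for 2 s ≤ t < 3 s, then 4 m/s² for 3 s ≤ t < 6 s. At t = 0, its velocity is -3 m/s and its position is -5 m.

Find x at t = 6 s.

On each constant-a segment, Δv = aΔt and Δx = v₀Δt + ½aΔt²; chain segment to segment.
0–2 s: v starts -3 m/s; Δx = -3·2 + ½·10·2² = 14 m; v ends 17 m/s.
2–3 s: v starts 17 m/s; Δx = 17·1 + ½·2·1² = 18 m; v ends 19 m/s.
3–6 s: v starts 19 m/s; Δx = 19·3 + ½·4·3² = 75 m; v ends 31 m/s.
x(6) = -5 + Σ Δx = 102 m.

102 m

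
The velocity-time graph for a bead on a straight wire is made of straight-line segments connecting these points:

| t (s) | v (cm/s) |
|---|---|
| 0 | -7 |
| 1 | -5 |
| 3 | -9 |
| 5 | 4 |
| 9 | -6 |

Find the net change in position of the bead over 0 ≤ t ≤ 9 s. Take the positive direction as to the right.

-29 cm

Displacement is the signed area under the v-t curve.
0–1 s: ½(-7 + -5)(1) = -6 cm
1–3 s: ½(-5 + -9)(2) = -14 cm
3–5 s: ½(-9 + 4)(2) = -5 cm
5–9 s: ½(4 + -6)(4) = -4 cm
Net displacement = -29 cm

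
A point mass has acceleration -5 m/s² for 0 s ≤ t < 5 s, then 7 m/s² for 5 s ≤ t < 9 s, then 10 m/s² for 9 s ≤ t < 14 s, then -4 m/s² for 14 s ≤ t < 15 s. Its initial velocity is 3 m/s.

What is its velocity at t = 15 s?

Δv equals the area under the a-t graph; then v = v₀ + Δv.
0–5 s: -5 × 5 = -25 m/s
5–9 s: 7 × 4 = 28 m/s
9–14 s: 10 × 5 = 50 m/s
14–15 s: -4 × 1 = -4 m/s
Δv = 49 m/s, so v(15) = 3 + (49) = 52 m/s.

52 m/s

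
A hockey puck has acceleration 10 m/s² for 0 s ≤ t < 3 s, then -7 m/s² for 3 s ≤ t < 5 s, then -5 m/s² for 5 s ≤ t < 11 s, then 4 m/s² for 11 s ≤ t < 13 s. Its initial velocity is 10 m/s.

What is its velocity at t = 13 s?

Δv equals the area under the a-t graph; then v = v₀ + Δv.
0–3 s: 10 × 3 = 30 m/s
3–5 s: -7 × 2 = -14 m/s
5–11 s: -5 × 6 = -30 m/s
11–13 s: 4 × 2 = 8 m/s
Δv = -6 m/s, so v(13) = 10 + (-6) = 4 m/s.

4 m/s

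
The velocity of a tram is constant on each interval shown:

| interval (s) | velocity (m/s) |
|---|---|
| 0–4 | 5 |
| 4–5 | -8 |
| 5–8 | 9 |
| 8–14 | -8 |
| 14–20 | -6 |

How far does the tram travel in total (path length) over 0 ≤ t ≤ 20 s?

139 m

Distance (not displacement) is the total path length: add the absolute areas under v-t.
0–4 s: |5| × 4 = 20 m
4–5 s: |-8| × 1 = 8 m
5–8 s: |9| × 3 = 27 m
8–14 s: |-8| × 6 = 48 m
14–20 s: |-6| × 6 = 36 m
Total distance = 139 m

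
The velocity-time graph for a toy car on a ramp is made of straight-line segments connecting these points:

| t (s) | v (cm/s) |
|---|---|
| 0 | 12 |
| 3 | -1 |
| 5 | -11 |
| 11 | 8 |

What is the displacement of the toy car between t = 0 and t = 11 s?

Displacement is the signed area under the v-t curve.
0–3 s: ½(12 + -1)(3) = 16.5 cm
3–5 s: ½(-1 + -11)(2) = -12 cm
5–11 s: ½(-11 + 8)(6) = -9 cm
Net displacement = -4.5 cm

-4.5 cm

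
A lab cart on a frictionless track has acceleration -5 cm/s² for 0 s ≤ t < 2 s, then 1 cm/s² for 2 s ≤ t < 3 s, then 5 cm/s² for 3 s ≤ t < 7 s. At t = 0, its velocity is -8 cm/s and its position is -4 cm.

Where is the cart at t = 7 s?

On each constant-a segment, Δv = aΔt and Δx = v₀Δt + ½aΔt²; chain segment to segment.
0–2 s: v starts -8 cm/s; Δx = -8·2 + ½·-5·2² = -26 cm; v ends -18 cm/s.
2–3 s: v starts -18 cm/s; Δx = -18·1 + ½·1·1² = -17.5 cm; v ends -17 cm/s.
3–7 s: v starts -17 cm/s; Δx = -17·4 + ½·5·4² = -28 cm; v ends 3 cm/s.
x(7) = -4 + Σ Δx = -75.5 cm.

-75.5 cm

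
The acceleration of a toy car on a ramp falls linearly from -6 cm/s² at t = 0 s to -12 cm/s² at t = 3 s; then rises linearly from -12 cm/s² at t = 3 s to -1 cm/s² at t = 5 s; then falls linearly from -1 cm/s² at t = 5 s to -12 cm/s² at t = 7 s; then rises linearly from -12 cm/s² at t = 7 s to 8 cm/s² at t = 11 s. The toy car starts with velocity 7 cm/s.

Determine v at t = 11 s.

Δv equals the area under the a-t graph; then v = v₀ + Δv.
0–3 s: ½(-6 + -12)(3) = -27 cm/s
3–5 s: ½(-12 + -1)(2) = -13 cm/s
5–7 s: ½(-1 + -12)(2) = -13 cm/s
7–11 s: ½(-12 + 8)(4) = -8 cm/s
Δv = -61 cm/s, so v(11) = 7 + (-61) = -54 cm/s.

-54 cm/s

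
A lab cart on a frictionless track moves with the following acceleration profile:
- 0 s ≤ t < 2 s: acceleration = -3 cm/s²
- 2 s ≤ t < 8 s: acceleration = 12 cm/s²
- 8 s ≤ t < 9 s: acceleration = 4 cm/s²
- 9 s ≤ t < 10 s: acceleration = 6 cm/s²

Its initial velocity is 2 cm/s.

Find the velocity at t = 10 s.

78 cm/s

Δv equals the area under the a-t graph; then v = v₀ + Δv.
0–2 s: -3 × 2 = -6 cm/s
2–8 s: 12 × 6 = 72 cm/s
8–9 s: 4 × 1 = 4 cm/s
9–10 s: 6 × 1 = 6 cm/s
Δv = 76 cm/s, so v(10) = 2 + (76) = 78 cm/s.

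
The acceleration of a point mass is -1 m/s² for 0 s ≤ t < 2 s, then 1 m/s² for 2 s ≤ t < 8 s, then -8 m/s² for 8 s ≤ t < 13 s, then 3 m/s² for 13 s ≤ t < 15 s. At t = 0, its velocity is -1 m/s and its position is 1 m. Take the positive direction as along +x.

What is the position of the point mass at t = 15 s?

On each constant-a segment, Δv = aΔt and Δx = v₀Δt + ½aΔt²; chain segment to segment.
0–2 s: v starts -1 m/s; Δx = -1·2 + ½·-1·2² = -4 m; v ends -3 m/s.
2–8 s: v starts -3 m/s; Δx = -3·6 + ½·1·6² = 0 m; v ends 3 m/s.
8–13 s: v starts 3 m/s; Δx = 3·5 + ½·-8·5² = -85 m; v ends -37 m/s.
13–15 s: v starts -37 m/s; Δx = -37·2 + ½·3·2² = -68 m; v ends -31 m/s.
x(15) = 1 + Σ Δx = -156 m.

-156 m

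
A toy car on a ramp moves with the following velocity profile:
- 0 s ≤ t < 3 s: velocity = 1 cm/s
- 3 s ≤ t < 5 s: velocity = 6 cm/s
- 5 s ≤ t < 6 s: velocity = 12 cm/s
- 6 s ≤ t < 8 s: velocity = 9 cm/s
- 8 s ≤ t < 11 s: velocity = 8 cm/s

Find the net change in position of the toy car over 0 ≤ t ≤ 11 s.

69 cm

Displacement is the signed area under the v-t curve.
0–3 s: 1 × 3 = 3 cm
3–5 s: 6 × 2 = 12 cm
5–6 s: 12 × 1 = 12 cm
6–8 s: 9 × 2 = 18 cm
8–11 s: 8 × 3 = 24 cm
Net displacement = 69 cm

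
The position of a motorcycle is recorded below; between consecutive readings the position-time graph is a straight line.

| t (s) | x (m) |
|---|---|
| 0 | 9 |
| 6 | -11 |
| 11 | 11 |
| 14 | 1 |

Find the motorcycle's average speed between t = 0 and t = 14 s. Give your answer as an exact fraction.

26/7 m/s

Average speed = (total path length)/(elapsed time); on a piecewise-linear x-t graph the path length is Σ|Δx|.
0–6 s: |Δx| = |-11 − 9| = 20 m
6–11 s: |Δx| = |11 − -11| = 22 m
11–14 s: |Δx| = |1 − 11| = 10 m
Total path = 52 m; average speed = 52/14 = 26/7 m/s.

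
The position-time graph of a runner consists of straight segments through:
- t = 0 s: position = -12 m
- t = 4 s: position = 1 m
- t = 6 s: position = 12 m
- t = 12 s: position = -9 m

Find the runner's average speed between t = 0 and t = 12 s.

Average speed = (total path length)/(elapsed time); on a piecewise-linear x-t graph the path length is Σ|Δx|.
0–4 s: |Δx| = |1 − -12| = 13 m
4–6 s: |Δx| = |12 − 1| = 11 m
6–12 s: |Δx| = |-9 − 12| = 21 m
Total path = 45 m; average speed = 45/12 = 3.75 m/s.

3.75 m/s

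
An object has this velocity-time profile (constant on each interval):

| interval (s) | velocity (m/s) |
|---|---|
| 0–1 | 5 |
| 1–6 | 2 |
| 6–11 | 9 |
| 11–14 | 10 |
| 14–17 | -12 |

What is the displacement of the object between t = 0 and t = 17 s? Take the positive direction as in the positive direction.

54 m

Displacement is the signed area under the v-t curve.
0–1 s: 5 × 1 = 5 m
1–6 s: 2 × 5 = 10 m
6–11 s: 9 × 5 = 45 m
11–14 s: 10 × 3 = 30 m
14–17 s: -12 × 3 = -36 m
Net displacement = 54 m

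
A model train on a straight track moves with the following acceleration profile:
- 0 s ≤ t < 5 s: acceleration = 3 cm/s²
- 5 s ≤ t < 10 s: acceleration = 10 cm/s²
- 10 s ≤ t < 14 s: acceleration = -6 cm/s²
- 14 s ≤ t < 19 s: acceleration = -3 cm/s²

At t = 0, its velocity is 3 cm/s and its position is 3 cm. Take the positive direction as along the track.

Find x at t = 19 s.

677 cm

On each constant-a segment, Δv = aΔt and Δx = v₀Δt + ½aΔt²; chain segment to segment.
0–5 s: v starts 3 cm/s; Δx = 3·5 + ½·3·5² = 52.5 cm; v ends 18 cm/s.
5–10 s: v starts 18 cm/s; Δx = 18·5 + ½·10·5² = 215 cm; v ends 68 cm/s.
10–14 s: v starts 68 cm/s; Δx = 68·4 + ½·-6·4² = 224 cm; v ends 44 cm/s.
14–19 s: v starts 44 cm/s; Δx = 44·5 + ½·-3·5² = 182.5 cm; v ends 29 cm/s.
x(19) = 3 + Σ Δx = 677 cm.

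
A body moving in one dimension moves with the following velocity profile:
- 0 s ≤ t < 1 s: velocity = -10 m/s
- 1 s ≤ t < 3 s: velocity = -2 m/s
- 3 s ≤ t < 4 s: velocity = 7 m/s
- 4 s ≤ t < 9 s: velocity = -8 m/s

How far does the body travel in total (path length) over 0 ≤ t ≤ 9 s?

Distance (not displacement) is the total path length: add the absolute areas under v-t.
0–1 s: |-10| × 1 = 10 m
1–3 s: |-2| × 2 = 4 m
3–4 s: |7| × 1 = 7 m
4–9 s: |-8| × 5 = 40 m
Total distance = 61 m

61 m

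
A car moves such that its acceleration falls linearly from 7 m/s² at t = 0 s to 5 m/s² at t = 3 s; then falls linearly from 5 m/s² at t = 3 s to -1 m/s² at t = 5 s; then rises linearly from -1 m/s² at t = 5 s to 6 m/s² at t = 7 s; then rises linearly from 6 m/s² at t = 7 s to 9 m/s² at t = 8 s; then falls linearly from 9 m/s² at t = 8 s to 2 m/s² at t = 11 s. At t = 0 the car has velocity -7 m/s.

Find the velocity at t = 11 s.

44 m/s

Δv equals the area under the a-t graph; then v = v₀ + Δv.
0–3 s: ½(7 + 5)(3) = 18 m/s
3–5 s: ½(5 + -1)(2) = 4 m/s
5–7 s: ½(-1 + 6)(2) = 5 m/s
7–8 s: ½(6 + 9)(1) = 7.5 m/s
8–11 s: ½(9 + 2)(3) = 16.5 m/s
Δv = 51 m/s, so v(11) = -7 + (51) = 44 m/s.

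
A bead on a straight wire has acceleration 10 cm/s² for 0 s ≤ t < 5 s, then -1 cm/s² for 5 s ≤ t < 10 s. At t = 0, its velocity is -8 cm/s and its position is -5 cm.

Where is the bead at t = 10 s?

277.5 cm

On each constant-a segment, Δv = aΔt and Δx = v₀Δt + ½aΔt²; chain segment to segment.
0–5 s: v starts -8 cm/s; Δx = -8·5 + ½·10·5² = 85 cm; v ends 42 cm/s.
5–10 s: v starts 42 cm/s; Δx = 42·5 + ½·-1·5² = 197.5 cm; v ends 37 cm/s.
x(10) = -5 + Σ Δx = 277.5 cm.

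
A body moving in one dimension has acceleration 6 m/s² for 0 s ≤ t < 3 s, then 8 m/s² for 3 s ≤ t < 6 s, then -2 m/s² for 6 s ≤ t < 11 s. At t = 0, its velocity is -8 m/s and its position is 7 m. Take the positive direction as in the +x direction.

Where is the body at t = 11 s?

On each constant-a segment, Δv = aΔt and Δx = v₀Δt + ½aΔt²; chain segment to segment.
0–3 s: v starts -8 m/s; Δx = -8·3 + ½·6·3² = 3 m; v ends 10 m/s.
3–6 s: v starts 10 m/s; Δx = 10·3 + ½·8·3² = 66 m; v ends 34 m/s.
6–11 s: v starts 34 m/s; Δx = 34·5 + ½·-2·5² = 145 m; v ends 24 m/s.
x(11) = 7 + Σ Δx = 221 m.

221 m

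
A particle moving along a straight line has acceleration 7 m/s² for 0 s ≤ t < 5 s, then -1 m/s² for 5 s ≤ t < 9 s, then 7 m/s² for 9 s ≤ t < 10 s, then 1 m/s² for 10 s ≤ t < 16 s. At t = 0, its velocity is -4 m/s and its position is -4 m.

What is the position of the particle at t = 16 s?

On each constant-a segment, Δv = aΔt and Δx = v₀Δt + ½aΔt²; chain segment to segment.
0–5 s: v starts -4 m/s; Δx = -4·5 + ½·7·5² = 67.5 m; v ends 31 m/s.
5–9 s: v starts 31 m/s; Δx = 31·4 + ½·-1·4² = 116 m; v ends 27 m/s.
9–10 s: v starts 27 m/s; Δx = 27·1 + ½·7·1² = 30.5 m; v ends 34 m/s.
10–16 s: v starts 34 m/s; Δx = 34·6 + ½·1·6² = 222 m; v ends 40 m/s.
x(16) = -4 + Σ Δx = 432 m.

432 m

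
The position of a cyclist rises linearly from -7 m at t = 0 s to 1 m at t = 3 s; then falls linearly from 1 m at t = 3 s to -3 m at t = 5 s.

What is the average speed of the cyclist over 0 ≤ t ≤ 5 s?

2.4 m/s

Average speed = (total path length)/(elapsed time); on a piecewise-linear x-t graph the path length is Σ|Δx|.
0–3 s: |Δx| = |1 − -7| = 8 m
3–5 s: |Δx| = |-3 − 1| = 4 m
Total path = 12 m; average speed = 12/5 = 2.4 m/s.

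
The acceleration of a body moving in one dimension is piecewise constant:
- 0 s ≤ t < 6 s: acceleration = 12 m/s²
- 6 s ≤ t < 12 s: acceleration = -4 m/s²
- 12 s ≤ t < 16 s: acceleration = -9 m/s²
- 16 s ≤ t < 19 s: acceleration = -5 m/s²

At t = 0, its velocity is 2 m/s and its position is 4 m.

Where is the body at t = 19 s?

751.5 m

On each constant-a segment, Δv = aΔt and Δx = v₀Δt + ½aΔt²; chain segment to segment.
0–6 s: v starts 2 m/s; Δx = 2·6 + ½·12·6² = 228 m; v ends 74 m/s.
6–12 s: v starts 74 m/s; Δx = 74·6 + ½·-4·6² = 372 m; v ends 50 m/s.
12–16 s: v starts 50 m/s; Δx = 50·4 + ½·-9·4² = 128 m; v ends 14 m/s.
16–19 s: v starts 14 m/s; Δx = 14·3 + ½·-5·3² = 19.5 m; v ends -1 m/s.
x(19) = 4 + Σ Δx = 751.5 m.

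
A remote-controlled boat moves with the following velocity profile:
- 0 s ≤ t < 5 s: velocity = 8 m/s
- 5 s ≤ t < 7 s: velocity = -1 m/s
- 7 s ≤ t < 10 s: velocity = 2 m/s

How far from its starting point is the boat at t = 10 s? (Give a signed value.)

44 m

Displacement is the signed area under the v-t curve.
0–5 s: 8 × 5 = 40 m
5–7 s: -1 × 2 = -2 m
7–10 s: 2 × 3 = 6 m
Net displacement = 44 m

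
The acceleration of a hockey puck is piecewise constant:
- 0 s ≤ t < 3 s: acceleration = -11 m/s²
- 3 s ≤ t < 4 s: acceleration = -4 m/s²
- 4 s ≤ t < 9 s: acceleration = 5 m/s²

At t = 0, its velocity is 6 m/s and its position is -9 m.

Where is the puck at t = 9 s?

On each constant-a segment, Δv = aΔt and Δx = v₀Δt + ½aΔt²; chain segment to segment.
0–3 s: v starts 6 m/s; Δx = 6·3 + ½·-11·3² = -31.5 m; v ends -27 m/s.
3–4 s: v starts -27 m/s; Δx = -27·1 + ½·-4·1² = -29 m; v ends -31 m/s.
4–9 s: v starts -31 m/s; Δx = -31·5 + ½·5·5² = -92.5 m; v ends -6 m/s.
x(9) = -9 + Σ Δx = -162 m.

-162 m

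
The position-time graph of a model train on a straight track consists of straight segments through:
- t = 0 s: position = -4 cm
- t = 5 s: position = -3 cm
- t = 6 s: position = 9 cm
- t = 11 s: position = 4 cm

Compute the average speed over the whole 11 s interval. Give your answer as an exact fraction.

Average speed = (total path length)/(elapsed time); on a piecewise-linear x-t graph the path length is Σ|Δx|.
0–5 s: |Δx| = |-3 − -4| = 1 cm
5–6 s: |Δx| = |9 − -3| = 12 cm
6–11 s: |Δx| = |4 − 9| = 5 cm
Total path = 18 cm; average speed = 18/11 = 18/11 cm/s.

18/11 cm/s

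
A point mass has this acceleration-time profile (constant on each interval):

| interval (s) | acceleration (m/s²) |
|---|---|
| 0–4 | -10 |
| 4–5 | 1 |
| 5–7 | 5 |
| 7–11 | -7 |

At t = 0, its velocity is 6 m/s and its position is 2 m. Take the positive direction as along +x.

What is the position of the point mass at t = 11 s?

-291.5 m

On each constant-a segment, Δv = aΔt and Δx = v₀Δt + ½aΔt²; chain segment to segment.
0–4 s: v starts 6 m/s; Δx = 6·4 + ½·-10·4² = -56 m; v ends -34 m/s.
4–5 s: v starts -34 m/s; Δx = -34·1 + ½·1·1² = -33.5 m; v ends -33 m/s.
5–7 s: v starts -33 m/s; Δx = -33·2 + ½·5·2² = -56 m; v ends -23 m/s.
7–11 s: v starts -23 m/s; Δx = -23·4 + ½·-7·4² = -148 m; v ends -51 m/s.
x(11) = 2 + Σ Δx = -291.5 m.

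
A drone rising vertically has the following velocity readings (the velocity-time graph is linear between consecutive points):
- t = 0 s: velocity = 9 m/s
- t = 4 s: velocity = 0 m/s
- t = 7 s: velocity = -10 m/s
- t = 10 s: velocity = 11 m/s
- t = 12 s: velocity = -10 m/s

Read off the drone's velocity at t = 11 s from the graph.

On 10–12 s the graph is linear from 11 to -10 m/s: v(11) = 11 + (-10 − 11)·(11 − 10)/(12 − 10) = 0.5 m/s.

0.5 m/s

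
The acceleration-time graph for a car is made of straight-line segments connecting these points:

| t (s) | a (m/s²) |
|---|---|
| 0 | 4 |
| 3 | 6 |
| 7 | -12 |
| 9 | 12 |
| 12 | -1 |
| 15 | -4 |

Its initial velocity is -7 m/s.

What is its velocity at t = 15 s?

5 m/s

Δv equals the area under the a-t graph; then v = v₀ + Δv.
0–3 s: ½(4 + 6)(3) = 15 m/s
3–7 s: ½(6 + -12)(4) = -12 m/s
7–9 s: ½(-12 + 12)(2) = 0 m/s
9–12 s: ½(12 + -1)(3) = 16.5 m/s
12–15 s: ½(-1 + -4)(3) = -7.5 m/s
Δv = 12 m/s, so v(15) = -7 + (12) = 5 m/s.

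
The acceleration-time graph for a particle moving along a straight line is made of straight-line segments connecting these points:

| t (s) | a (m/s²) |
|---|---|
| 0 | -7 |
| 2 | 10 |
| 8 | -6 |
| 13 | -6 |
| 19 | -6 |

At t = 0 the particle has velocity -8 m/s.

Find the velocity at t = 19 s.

Δv equals the area under the a-t graph; then v = v₀ + Δv.
0–2 s: ½(-7 + 10)(2) = 3 m/s
2–8 s: ½(10 + -6)(6) = 12 m/s
8–13 s: -6 × 5 = -30 m/s
13–19 s: -6 × 6 = -36 m/s
Δv = -51 m/s, so v(19) = -8 + (-51) = -59 m/s.

-59 m/s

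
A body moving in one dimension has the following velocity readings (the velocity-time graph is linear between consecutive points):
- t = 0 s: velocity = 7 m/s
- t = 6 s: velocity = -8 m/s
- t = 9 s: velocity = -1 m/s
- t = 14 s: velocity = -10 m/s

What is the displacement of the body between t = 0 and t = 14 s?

-44 m

Displacement is the signed area under the v-t curve.
0–6 s: ½(7 + -8)(6) = -3 m
6–9 s: ½(-8 + -1)(3) = -13.5 m
9–14 s: ½(-1 + -10)(5) = -27.5 m
Net displacement = -44 m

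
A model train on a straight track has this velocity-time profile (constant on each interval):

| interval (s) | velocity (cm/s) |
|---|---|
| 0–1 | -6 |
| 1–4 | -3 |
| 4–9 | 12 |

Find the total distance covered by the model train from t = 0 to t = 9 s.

75 cm

Total distance travelled is ∫|v| dt — sum the magnitudes of each area piece.
0–1 s: |-6| × 1 = 6 cm
1–4 s: |-3| × 3 = 9 cm
4–9 s: |12| × 5 = 60 cm
Total distance = 75 cm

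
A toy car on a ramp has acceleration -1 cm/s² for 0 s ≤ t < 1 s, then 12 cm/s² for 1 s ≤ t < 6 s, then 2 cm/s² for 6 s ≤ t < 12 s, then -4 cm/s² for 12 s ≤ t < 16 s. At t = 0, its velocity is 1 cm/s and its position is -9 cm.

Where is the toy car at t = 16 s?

On each constant-a segment, Δv = aΔt and Δx = v₀Δt + ½aΔt²; chain segment to segment.
0–1 s: v starts 1 cm/s; Δx = 1·1 + ½·-1·1² = 0.5 cm; v ends 0 cm/s.
1–6 s: v starts 0 cm/s; Δx = 0·5 + ½·12·5² = 150 cm; v ends 60 cm/s.
6–12 s: v starts 60 cm/s; Δx = 60·6 + ½·2·6² = 396 cm; v ends 72 cm/s.
12–16 s: v starts 72 cm/s; Δx = 72·4 + ½·-4·4² = 256 cm; v ends 56 cm/s.
x(16) = -9 + Σ Δx = 793.5 cm.

793.5 cm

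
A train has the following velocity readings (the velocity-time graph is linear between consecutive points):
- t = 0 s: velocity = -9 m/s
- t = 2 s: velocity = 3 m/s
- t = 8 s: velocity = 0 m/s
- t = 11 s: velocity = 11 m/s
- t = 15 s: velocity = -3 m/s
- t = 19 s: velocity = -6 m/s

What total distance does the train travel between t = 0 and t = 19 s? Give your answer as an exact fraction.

Total distance travelled is ∫|v| dt — sum the magnitudes of each area piece.
0–2 s: v = 0 at t = 1.5 s; triangle areas 6.75 + 0.75 = 7.5 m
2–8 s: |½(3 + 0)(6)| = 9 m
8–11 s: |½(0 + 11)(3)| = 16.5 m
11–15 s: v = 0 at t = 99/7 s; triangle areas 121/7 + 9/7 = 130/7 m
15–19 s: |½(-3 + -6)(4)| = 18 m
Total distance = 487/7 m

487/7 m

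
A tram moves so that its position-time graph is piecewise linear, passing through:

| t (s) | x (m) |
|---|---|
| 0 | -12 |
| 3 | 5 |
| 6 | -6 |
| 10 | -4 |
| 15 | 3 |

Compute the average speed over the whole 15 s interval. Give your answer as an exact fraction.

Average speed = (total path length)/(elapsed time); on a piecewise-linear x-t graph the path length is Σ|Δx|.
0–3 s: |Δx| = |5 − -12| = 17 m
3–6 s: |Δx| = |-6 − 5| = 11 m
6–10 s: |Δx| = |-4 − -6| = 2 m
10–15 s: |Δx| = |3 − -4| = 7 m
Total path = 37 m; average speed = 37/15 = 37/15 m/s.

37/15 m/s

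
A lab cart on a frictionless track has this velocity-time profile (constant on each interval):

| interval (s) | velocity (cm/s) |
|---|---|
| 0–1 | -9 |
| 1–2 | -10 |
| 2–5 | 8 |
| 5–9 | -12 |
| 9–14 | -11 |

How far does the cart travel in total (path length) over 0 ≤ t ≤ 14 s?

Distance (not displacement) is the total path length: add the absolute areas under v-t.
0–1 s: |-9| × 1 = 9 cm
1–2 s: |-10| × 1 = 10 cm
2–5 s: |8| × 3 = 24 cm
5–9 s: |-12| × 4 = 48 cm
9–14 s: |-11| × 5 = 55 cm
Total distance = 146 cm

146 cm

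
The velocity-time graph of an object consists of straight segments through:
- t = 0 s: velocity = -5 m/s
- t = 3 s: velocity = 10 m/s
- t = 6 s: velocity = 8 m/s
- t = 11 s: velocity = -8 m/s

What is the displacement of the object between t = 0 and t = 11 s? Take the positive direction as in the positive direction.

Net displacement equals the area under the velocity-time graph (areas below the axis count negative).
0–3 s: ½(-5 + 10)(3) = 7.5 m
3–6 s: ½(10 + 8)(3) = 27 m
6–11 s: ½(8 + -8)(5) = 0 m
Net displacement = 34.5 m

34.5 m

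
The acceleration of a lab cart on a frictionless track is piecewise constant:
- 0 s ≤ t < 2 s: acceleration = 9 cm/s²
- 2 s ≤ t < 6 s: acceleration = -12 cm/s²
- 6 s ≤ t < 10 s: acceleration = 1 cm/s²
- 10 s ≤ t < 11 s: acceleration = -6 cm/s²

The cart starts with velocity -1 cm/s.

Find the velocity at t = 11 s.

-33 cm/s

Δv equals the area under the a-t graph; then v = v₀ + Δv.
0–2 s: 9 × 2 = 18 cm/s
2–6 s: -12 × 4 = -48 cm/s
6–10 s: 1 × 4 = 4 cm/s
10–11 s: -6 × 1 = -6 cm/s
Δv = -32 cm/s, so v(11) = -1 + (-32) = -33 cm/s.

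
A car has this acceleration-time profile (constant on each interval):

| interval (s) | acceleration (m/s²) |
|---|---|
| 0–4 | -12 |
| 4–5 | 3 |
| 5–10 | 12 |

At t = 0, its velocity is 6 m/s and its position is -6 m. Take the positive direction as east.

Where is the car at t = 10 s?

On each constant-a segment, Δv = aΔt and Δx = v₀Δt + ½aΔt²; chain segment to segment.
0–4 s: v starts 6 m/s; Δx = 6·4 + ½·-12·4² = -72 m; v ends -42 m/s.
4–5 s: v starts -42 m/s; Δx = -42·1 + ½·3·1² = -40.5 m; v ends -39 m/s.
5–10 s: v starts -39 m/s; Δx = -39·5 + ½·12·5² = -45 m; v ends 21 m/s.
x(10) = -6 + Σ Δx = -163.5 m.

-163.5 m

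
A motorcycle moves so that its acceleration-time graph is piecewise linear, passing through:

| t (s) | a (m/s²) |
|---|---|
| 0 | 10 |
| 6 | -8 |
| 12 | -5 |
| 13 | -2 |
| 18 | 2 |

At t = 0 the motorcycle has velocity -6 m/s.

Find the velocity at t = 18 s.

-42.5 m/s

Δv equals the area under the a-t graph; then v = v₀ + Δv.
0–6 s: ½(10 + -8)(6) = 6 m/s
6–12 s: ½(-8 + -5)(6) = -39 m/s
12–13 s: ½(-5 + -2)(1) = -3.5 m/s
13–18 s: ½(-2 + 2)(5) = 0 m/s
Δv = -36.5 m/s, so v(18) = -6 + (-36.5) = -42.5 m/s.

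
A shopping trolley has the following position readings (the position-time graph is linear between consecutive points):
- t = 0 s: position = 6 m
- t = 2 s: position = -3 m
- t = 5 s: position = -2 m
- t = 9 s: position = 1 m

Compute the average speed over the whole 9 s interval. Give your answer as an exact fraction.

Average speed = (total path length)/(elapsed time); on a piecewise-linear x-t graph the path length is Σ|Δx|.
0–2 s: |Δx| = |-3 − 6| = 9 m
2–5 s: |Δx| = |-2 − -3| = 1 m
5–9 s: |Δx| = |1 − -2| = 3 m
Total path = 13 m; average speed = 13/9 = 13/9 m/s.

13/9 m/s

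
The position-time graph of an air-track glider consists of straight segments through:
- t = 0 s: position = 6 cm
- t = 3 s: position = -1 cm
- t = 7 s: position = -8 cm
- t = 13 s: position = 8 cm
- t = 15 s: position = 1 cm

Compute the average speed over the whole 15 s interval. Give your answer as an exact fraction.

Average speed = (total path length)/(elapsed time); on a piecewise-linear x-t graph the path length is Σ|Δx|.
0–3 s: |Δx| = |-1 − 6| = 7 cm
3–7 s: |Δx| = |-8 − -1| = 7 cm
7–13 s: |Δx| = |8 − -8| = 16 cm
13–15 s: |Δx| = |1 − 8| = 7 cm
Total path = 37 cm; average speed = 37/15 = 37/15 cm/s.

37/15 cm/s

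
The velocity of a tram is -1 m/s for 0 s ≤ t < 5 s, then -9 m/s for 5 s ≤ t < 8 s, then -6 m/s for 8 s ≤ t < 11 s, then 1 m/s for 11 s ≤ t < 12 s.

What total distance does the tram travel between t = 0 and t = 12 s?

51 m

Distance (not displacement) is the total path length: add the absolute areas under v-t.
0–5 s: |-1| × 5 = 5 m
5–8 s: |-9| × 3 = 27 m
8–11 s: |-6| × 3 = 18 m
11–12 s: |1| × 1 = 1 m
Total distance = 51 m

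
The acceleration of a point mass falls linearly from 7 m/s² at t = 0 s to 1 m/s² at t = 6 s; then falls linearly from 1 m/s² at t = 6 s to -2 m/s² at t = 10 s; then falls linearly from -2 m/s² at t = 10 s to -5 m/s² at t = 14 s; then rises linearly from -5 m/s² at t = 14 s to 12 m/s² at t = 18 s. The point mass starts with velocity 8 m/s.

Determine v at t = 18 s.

Δv equals the area under the a-t graph; then v = v₀ + Δv.
0–6 s: ½(7 + 1)(6) = 24 m/s
6–10 s: ½(1 + -2)(4) = -2 m/s
10–14 s: ½(-2 + -5)(4) = -14 m/s
14–18 s: ½(-5 + 12)(4) = 14 m/s
Δv = 22 m/s, so v(18) = 8 + (22) = 30 m/s.

30 m/s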